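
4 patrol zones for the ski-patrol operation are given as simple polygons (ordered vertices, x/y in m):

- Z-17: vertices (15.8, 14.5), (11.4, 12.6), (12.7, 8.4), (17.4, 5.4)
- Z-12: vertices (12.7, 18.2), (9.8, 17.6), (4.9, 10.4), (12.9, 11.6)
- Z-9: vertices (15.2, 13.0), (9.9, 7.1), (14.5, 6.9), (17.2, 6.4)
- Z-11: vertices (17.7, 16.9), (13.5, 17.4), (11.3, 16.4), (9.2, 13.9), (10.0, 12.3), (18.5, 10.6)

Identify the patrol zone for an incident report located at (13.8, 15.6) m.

Z-11

Cast a ray rightward from (13.8, 15.6). For each polygon, the edges (by vertex number in listed order) whose endpoints lie on opposite sides of y = 15.6, where each meets that height, and whether that is right or left of the point:
Z-17: no edge straddles that height → 0 crossings.
Z-12: 2–3 at x≈8.44 (left), 4–1 at x≈12.78 (left) → 0 crossings.
Z-9: no edge straddles that height → 0 crossings.
Z-11: 3–4 at x≈10.63 (left), 6–1 at x≈17.87 (right) → 1 crossing.
Only Z-11 has an odd count, so the point is inside Z-11.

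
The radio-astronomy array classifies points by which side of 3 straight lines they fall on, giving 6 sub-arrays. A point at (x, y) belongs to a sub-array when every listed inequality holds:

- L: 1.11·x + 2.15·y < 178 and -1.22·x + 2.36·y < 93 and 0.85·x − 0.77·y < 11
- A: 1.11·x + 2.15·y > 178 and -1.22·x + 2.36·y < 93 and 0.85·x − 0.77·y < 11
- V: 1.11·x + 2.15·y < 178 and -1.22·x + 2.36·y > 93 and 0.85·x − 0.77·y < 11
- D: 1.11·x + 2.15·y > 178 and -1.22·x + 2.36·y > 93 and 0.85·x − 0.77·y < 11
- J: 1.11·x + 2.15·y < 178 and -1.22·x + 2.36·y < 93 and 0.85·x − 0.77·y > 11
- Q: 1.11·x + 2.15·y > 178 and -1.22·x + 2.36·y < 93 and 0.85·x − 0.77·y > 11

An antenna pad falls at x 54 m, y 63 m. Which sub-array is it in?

1.11·54 + 2.15·63 = 195.390, which is > 178
-1.22·54 + 2.36·63 = 82.800, which is < 93
0.85·54 − 0.77·63 = -2.610, which is < 11
This sign pattern matches A.

A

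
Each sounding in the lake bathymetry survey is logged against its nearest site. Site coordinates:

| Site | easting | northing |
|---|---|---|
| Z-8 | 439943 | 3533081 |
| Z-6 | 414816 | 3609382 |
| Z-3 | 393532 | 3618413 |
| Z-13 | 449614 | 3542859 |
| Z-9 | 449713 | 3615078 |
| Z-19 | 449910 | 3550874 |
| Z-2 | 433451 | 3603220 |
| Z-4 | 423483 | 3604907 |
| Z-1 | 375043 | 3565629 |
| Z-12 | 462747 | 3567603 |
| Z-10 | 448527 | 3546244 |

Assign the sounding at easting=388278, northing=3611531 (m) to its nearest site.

Squared distances to each site:
Z-8: 8823674725.000; Z-6: 708883645.000; Z-3: 74966440.000; Z-13: 8477948480.000; Z-9: 3786840434.000; Z-19: 7477775073.000; Z-2: 2109672650.000; Z-4: 1283269401.000; Z-1: 2282158829.000; Z-12: 7475301145.000; Z-10: 7892334370.000.
Minimum at Z-3.

Z-3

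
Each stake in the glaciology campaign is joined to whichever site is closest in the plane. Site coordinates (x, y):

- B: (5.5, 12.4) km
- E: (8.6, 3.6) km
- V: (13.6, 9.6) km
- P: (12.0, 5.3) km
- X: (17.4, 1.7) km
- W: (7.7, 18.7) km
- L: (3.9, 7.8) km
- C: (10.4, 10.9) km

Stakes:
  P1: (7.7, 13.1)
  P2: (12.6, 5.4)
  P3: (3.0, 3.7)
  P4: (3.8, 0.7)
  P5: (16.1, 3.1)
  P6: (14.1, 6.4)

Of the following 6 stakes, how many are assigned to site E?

1

P1 → B
P2 → P
P3 → L
P4 → E
P5 → X
P6 → P
1 of the 6 goes to E.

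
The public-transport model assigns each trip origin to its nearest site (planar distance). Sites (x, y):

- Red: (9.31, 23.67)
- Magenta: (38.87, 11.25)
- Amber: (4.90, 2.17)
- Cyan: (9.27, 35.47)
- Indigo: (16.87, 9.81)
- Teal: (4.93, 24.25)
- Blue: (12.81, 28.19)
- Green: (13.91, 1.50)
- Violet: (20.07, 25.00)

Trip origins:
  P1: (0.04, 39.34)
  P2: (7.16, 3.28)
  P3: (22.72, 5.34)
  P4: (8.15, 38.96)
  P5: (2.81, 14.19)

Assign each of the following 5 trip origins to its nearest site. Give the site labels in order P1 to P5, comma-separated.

Cyan, Amber, Indigo, Cyan, Teal

P1 → Cyan (d²=100.17)
P2 → Amber (d²=6.34)
P3 → Indigo (d²=54.20)
P4 → Cyan (d²=13.43)
P5 → Teal (d²=105.70)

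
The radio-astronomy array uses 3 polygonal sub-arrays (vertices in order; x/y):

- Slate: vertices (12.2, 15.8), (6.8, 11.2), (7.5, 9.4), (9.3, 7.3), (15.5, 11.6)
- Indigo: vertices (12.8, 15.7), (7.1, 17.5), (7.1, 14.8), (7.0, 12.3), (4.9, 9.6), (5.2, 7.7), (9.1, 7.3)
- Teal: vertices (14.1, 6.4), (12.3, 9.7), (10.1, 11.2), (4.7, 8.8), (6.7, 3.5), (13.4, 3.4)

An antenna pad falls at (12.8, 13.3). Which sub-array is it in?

Slate

Cast a ray rightward from (12.8, 13.3). For each polygon, the edges (by vertex number in listed order) whose endpoints lie on opposite sides of y = 13.3, where each meets that height, and whether that is right or left of the point:
Slate: 1–2 at x≈9.27 (left), 5–1 at x≈14.16 (right) → 1 crossing.
Indigo: 3–4 at x≈7.04 (left), 7–1 at x≈11.74 (left) → 0 crossings.
Teal: no edge straddles that height → 0 crossings.
Only Slate has an odd count, so the point is inside Slate.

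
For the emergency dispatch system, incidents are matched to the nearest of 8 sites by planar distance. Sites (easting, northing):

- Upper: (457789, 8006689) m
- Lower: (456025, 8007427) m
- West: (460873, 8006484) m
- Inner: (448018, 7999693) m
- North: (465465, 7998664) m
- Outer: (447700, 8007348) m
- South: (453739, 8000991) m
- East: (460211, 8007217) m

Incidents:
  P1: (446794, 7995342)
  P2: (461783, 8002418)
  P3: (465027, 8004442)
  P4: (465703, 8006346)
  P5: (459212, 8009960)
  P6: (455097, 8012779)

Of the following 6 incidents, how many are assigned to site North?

0

P1 → Inner
P2 → West
P3 → West
P4 → West
P5 → East
P6 → Lower
0 of the 6 go to North.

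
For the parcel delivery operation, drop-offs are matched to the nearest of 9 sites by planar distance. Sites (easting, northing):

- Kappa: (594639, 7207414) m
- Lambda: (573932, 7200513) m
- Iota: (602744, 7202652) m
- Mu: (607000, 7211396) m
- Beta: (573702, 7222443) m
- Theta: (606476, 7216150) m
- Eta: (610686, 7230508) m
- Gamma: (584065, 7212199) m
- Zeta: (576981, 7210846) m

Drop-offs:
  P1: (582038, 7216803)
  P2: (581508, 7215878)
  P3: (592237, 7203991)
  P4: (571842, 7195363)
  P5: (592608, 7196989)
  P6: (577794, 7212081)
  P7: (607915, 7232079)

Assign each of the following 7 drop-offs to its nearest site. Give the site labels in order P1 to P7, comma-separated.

P1 → Gamma (d²=25305545.00)
P2 → Gamma (d²=20073290.00)
P3 → Kappa (d²=17486533.00)
P4 → Lambda (d²=30890600.00)
P5 → Kappa (d²=112805586.00)
P6 → Zeta (d²=2186194.00)
P7 → Eta (d²=10146482.00)

Gamma, Gamma, Kappa, Lambda, Kappa, Zeta, Eta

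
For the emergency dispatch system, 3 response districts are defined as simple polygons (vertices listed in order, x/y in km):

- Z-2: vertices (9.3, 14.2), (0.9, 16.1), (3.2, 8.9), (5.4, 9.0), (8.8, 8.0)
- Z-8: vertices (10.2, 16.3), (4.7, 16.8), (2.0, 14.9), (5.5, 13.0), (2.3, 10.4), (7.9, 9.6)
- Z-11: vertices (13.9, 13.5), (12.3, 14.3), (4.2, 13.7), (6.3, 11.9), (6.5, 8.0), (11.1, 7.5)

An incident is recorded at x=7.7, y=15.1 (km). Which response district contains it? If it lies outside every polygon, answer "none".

Cast a ray rightward from (7.7, 15.1). For each polygon, the edges (by vertex number in listed order) whose endpoints lie on opposite sides of y = 15.1, where each meets that height, and whether that is right or left of the point:
Z-2: 1–2 at x≈5.32 (left), 2–3 at x≈1.22 (left) → 0 crossings.
Z-8: 2–3 at x≈2.28 (left), 6–1 at x≈9.79 (right) → 1 crossing.
Z-11: no edge straddles that height → 0 crossings.
Only Z-8 has an odd count, so the point is inside Z-8.

Z-8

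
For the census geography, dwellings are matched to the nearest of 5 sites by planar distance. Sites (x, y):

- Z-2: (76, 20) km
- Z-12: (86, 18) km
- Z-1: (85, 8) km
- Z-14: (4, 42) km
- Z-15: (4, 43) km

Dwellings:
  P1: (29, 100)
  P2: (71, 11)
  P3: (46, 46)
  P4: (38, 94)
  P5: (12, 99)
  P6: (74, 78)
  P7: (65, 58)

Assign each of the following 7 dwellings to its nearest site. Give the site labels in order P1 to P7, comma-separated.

Z-15, Z-2, Z-2, Z-15, Z-15, Z-2, Z-2

P1 → Z-15 (d²=3874.00)
P2 → Z-2 (d²=106.00)
P3 → Z-2 (d²=1576.00)
P4 → Z-15 (d²=3757.00)
P5 → Z-15 (d²=3200.00)
P6 → Z-2 (d²=3368.00)
P7 → Z-2 (d²=1565.00)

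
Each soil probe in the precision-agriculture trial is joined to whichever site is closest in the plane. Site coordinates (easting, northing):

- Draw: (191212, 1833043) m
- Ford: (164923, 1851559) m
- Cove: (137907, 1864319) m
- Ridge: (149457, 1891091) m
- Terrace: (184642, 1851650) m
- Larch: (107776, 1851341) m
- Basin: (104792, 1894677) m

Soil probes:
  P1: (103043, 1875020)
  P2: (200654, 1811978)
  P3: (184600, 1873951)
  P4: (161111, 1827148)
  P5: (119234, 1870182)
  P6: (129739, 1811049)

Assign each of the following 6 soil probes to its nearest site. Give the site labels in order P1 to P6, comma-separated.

P1 → Basin (d²=389456650.00)
P2 → Draw (d²=532885589.00)
P3 → Terrace (d²=497336365.00)
P4 → Ford (d²=610428265.00)
P5 → Cove (d²=383055698.00)
P6 → Larch (d²=2105818633.00)

Basin, Draw, Terrace, Ford, Cove, Larch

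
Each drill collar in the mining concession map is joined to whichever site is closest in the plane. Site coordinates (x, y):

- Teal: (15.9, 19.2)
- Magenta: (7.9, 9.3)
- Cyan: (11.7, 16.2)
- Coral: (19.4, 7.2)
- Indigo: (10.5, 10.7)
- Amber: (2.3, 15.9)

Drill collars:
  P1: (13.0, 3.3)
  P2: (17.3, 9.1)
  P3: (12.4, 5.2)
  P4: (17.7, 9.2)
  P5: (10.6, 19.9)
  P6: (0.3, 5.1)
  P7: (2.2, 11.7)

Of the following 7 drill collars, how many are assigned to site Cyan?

P1 → Coral
P2 → Coral
P3 → Indigo
P4 → Coral
P5 → Cyan
P6 → Magenta
P7 → Amber
1 of the 7 goes to Cyan.

1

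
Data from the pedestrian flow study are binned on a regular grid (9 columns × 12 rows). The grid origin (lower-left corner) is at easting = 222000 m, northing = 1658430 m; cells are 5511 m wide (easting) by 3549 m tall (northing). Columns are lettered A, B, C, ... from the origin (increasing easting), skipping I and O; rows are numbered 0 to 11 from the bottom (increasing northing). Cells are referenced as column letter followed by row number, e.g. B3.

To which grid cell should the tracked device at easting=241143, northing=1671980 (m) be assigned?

D3

Column index: ⌊(241143 − 222000) / 5511⌋ = ⌊3.474⌋ = 3 → column D
Row offset from origin: ⌊(1671980 − 1658430) / 3549⌋ = ⌊3.818⌋ = 3 → row 3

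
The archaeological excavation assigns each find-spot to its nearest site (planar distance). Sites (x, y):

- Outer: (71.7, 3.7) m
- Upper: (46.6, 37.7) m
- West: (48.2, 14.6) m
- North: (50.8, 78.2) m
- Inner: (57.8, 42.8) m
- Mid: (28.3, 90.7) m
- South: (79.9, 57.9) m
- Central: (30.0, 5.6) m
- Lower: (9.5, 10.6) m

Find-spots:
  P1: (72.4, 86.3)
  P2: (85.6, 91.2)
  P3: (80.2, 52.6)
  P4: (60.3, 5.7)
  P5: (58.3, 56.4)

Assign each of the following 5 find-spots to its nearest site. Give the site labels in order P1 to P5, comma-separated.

P1 → North (d²=532.17)
P2 → South (d²=1141.38)
P3 → South (d²=28.18)
P4 → Outer (d²=133.96)
P5 → Inner (d²=185.21)

North, South, South, Outer, Inner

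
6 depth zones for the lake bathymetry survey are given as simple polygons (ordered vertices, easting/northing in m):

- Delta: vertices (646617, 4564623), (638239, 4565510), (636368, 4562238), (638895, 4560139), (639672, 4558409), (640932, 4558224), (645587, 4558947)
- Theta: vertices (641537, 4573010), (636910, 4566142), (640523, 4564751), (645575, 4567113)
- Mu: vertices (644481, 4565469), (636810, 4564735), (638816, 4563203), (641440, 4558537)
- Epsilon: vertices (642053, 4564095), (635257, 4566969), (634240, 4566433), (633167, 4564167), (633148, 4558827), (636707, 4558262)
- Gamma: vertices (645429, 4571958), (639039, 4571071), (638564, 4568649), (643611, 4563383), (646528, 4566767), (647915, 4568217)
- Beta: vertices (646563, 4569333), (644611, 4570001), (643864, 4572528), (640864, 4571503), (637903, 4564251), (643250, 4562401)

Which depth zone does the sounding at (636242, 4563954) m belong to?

Cast a ray rightward from (636242, 4563954). For each polygon, the edges (by vertex number in listed order) whose endpoints lie on opposite sides of northing = 4563954, where each meets that height, and whether that is right or left of the point:
Delta: 2–3 at easting≈637349.2 (right), 7–1 at easting≈646495.6 (right) → 2 crossings.
Theta: no edge straddles that height → 0 crossings.
Mu: 2–3 at easting≈637832.6 (right), 4–1 at easting≈643816.4 (right) → 2 crossings.
Epsilon: 4–5 at easting≈633166.2 (left), 6–1 at easting≈641923.8 (right) → 1 crossing.
Gamma: 3–4 at easting≈643063.7 (right), 4–5 at easting≈644103.2 (right) → 2 crossings.
Beta: 5–6 at easting≈638761.4 (right), 6–1 at easting≈643992.2 (right) → 2 crossings.
Only Epsilon has an odd count, so the point is inside Epsilon.

Epsilon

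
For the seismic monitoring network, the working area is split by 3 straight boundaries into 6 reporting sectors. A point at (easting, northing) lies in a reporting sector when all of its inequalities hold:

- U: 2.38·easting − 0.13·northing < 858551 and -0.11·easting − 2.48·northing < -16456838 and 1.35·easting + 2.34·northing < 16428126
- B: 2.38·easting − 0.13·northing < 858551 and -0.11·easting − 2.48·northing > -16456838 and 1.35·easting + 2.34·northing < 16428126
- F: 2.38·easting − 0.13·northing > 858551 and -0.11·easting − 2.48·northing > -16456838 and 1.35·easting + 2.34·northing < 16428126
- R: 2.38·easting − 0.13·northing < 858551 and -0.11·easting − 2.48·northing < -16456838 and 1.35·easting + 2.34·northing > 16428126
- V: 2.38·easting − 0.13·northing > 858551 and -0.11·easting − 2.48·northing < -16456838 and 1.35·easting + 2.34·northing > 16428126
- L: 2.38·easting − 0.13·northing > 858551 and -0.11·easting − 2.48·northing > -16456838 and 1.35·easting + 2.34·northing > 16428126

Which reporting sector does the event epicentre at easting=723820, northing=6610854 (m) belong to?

V

2.38·723820 − 0.13·6610854 = 863280.580, which is > 858551
-0.11·723820 − 2.48·6610854 = -16474538.120, which is < -16456838
1.35·723820 + 2.34·6610854 = 16446555.360, which is > 16428126
This sign pattern matches V.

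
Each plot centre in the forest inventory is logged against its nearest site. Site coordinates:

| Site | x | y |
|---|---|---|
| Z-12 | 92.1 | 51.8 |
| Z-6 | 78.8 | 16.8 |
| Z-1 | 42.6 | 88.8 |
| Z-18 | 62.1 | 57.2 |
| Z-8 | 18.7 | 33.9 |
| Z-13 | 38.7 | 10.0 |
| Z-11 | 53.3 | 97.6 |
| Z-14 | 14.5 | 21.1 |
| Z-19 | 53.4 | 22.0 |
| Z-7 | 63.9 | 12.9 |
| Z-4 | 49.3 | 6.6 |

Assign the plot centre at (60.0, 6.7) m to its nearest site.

Z-7

Squared distances to each site:
Z-12: 3064.420; Z-6: 455.450; Z-1: 7043.170; Z-18: 2554.660; Z-8: 2445.530; Z-13: 464.580; Z-11: 8307.700; Z-14: 2277.610; Z-19: 277.650; Z-7: 53.650; Z-4: 114.500.
Minimum at Z-7.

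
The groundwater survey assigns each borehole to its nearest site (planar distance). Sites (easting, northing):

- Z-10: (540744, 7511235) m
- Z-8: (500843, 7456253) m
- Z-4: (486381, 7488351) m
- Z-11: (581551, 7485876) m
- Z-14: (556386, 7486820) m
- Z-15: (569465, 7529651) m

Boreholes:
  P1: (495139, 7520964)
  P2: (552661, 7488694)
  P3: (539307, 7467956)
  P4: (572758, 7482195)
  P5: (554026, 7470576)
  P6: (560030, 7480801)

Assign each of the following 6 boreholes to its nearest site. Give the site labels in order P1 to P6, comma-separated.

Z-4, Z-14, Z-14, Z-11, Z-14, Z-14

P1 → Z-4 (d²=1140310333.00)
P2 → Z-14 (d²=17387501.00)
P3 → Z-14 (d²=647542737.00)
P4 → Z-11 (d²=90866610.00)
P5 → Z-14 (d²=269437136.00)
P6 → Z-14 (d²=49507097.00)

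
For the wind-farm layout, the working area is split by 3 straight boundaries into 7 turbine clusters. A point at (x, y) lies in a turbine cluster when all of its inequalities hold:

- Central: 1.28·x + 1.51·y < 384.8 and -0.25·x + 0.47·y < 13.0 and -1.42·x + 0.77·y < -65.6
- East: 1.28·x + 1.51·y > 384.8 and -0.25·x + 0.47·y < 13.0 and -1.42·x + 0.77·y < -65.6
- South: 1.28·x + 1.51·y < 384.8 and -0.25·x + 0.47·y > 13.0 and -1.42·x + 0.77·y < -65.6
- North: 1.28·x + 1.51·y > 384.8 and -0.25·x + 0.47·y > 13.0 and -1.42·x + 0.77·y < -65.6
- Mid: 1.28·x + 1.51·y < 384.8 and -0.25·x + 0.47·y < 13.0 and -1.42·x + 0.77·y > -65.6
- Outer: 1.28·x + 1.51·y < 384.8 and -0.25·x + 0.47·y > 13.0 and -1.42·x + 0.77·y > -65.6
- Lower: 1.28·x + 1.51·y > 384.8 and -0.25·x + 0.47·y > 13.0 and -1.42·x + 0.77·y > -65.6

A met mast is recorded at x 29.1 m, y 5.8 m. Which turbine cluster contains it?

Mid

1.28·29.1 + 1.51·5.8 = 46.006, which is < 384.8
-0.25·29.1 + 0.47·5.8 = -4.549, which is < 13.0
-1.42·29.1 + 0.77·5.8 = -36.856, which is > -65.6
This sign pattern matches Mid.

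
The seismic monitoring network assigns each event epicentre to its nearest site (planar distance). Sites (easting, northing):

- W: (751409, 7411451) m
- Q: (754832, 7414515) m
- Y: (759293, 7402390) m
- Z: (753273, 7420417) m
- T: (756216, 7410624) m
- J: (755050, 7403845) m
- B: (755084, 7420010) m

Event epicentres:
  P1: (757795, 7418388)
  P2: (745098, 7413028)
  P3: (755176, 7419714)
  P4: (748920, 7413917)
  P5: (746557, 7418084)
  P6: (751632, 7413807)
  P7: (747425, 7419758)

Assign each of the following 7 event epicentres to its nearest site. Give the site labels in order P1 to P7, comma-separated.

B, W, B, W, Z, W, Z

P1 → B (d²=9980405.00)
P2 → W (d²=42315650.00)
P3 → B (d²=96080.00)
P4 → W (d²=12276277.00)
P5 → Z (d²=50547545.00)
P6 → W (d²=5600465.00)
P7 → Z (d²=34633385.00)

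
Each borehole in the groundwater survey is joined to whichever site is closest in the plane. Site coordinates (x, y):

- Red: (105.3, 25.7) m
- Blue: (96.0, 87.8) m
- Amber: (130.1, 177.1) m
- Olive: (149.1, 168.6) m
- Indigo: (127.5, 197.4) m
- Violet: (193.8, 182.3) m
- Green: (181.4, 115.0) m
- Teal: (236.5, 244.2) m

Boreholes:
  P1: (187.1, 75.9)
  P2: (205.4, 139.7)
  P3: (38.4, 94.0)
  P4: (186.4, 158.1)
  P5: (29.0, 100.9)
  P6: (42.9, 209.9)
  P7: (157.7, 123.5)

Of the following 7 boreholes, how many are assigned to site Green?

P1 → Green
P2 → Green
P3 → Blue
P4 → Violet
P5 → Blue
P6 → Indigo
P7 → Green
3 of the 7 go to Green.

3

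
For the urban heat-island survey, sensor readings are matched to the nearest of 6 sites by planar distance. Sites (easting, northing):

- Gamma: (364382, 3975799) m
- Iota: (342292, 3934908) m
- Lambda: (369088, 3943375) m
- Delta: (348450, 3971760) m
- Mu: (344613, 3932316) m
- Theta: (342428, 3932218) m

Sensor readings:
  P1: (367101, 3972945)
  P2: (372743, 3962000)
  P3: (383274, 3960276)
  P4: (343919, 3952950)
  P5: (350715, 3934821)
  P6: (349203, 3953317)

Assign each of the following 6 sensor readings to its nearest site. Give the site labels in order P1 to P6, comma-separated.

P1 → Gamma (d²=15538277.00)
P2 → Gamma (d²=260318722.00)
P3 → Lambda (d²=486886397.00)
P4 → Iota (d²=328160893.00)
P5 → Mu (d²=43509429.00)
P6 → Delta (d²=340711258.00)

Gamma, Gamma, Lambda, Iota, Mu, Delta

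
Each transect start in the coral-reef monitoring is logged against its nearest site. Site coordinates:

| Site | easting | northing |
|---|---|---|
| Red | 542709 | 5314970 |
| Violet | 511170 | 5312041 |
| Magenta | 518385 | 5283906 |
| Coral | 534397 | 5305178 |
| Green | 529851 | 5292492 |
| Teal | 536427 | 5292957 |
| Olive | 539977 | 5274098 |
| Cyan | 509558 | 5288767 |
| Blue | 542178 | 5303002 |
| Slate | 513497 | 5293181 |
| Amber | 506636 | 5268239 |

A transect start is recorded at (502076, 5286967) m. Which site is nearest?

Cyan

Squared distances to each site:
Red: 2435208698.000; Violet: 711406312.000; Magenta: 275353202.000; Coral: 1376287562.000; Green: 801976250.000; Teal: 1215871301.000; Olive: 1602096962.000; Cyan: 59220324.000; Blue: 1865291629.000; Slate: 169053037.000; Amber: 371531584.000.
Minimum at Cyan.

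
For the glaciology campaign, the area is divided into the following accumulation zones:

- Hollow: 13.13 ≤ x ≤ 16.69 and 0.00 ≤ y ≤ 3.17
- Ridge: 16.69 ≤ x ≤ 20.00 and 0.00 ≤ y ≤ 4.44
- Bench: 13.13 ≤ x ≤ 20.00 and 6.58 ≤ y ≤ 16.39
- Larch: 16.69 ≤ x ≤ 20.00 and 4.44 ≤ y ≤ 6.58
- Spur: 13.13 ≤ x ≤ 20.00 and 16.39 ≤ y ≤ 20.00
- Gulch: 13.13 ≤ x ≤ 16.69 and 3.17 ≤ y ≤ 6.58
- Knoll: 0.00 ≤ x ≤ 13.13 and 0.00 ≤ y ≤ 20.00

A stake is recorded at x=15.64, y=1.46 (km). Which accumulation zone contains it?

The point has x = 15.64 and y = 1.46.
Only Hollow satisfies 13.13 ≤ x ≤ 16.69 and 0.00 ≤ y ≤ 3.17.

Hollow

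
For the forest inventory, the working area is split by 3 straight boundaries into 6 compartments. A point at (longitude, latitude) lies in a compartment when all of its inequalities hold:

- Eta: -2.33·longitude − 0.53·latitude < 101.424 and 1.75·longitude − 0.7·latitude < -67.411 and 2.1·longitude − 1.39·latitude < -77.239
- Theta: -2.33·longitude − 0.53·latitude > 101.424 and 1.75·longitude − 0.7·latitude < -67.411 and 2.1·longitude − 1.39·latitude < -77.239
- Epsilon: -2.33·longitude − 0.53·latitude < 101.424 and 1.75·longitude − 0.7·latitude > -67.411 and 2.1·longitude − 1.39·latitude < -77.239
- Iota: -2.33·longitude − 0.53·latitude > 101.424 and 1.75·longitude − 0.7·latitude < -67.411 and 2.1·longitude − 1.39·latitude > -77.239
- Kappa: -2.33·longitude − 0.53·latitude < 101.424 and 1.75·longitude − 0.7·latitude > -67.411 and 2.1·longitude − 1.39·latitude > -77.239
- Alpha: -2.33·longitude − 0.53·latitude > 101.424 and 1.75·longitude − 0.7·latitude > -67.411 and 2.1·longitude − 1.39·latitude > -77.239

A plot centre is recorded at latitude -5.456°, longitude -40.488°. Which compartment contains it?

-2.33·-40.488 − 0.53·-5.456 = 97.229, which is < 101.424
1.75·-40.488 − 0.7·-5.456 = -67.035, which is > -67.411
2.1·-40.488 − 1.39·-5.456 = -77.441, which is < -77.239
This sign pattern matches Epsilon.

Epsilon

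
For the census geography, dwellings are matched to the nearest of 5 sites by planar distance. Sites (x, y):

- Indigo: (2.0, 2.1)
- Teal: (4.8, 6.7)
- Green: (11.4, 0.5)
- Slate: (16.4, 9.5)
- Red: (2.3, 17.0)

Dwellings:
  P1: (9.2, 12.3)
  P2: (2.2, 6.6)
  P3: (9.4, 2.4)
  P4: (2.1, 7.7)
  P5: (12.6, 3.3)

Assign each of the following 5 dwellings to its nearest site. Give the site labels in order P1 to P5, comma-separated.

P1 → Teal (d²=50.72)
P2 → Teal (d²=6.77)
P3 → Green (d²=7.61)
P4 → Teal (d²=8.29)
P5 → Green (d²=9.28)

Teal, Teal, Green, Teal, Green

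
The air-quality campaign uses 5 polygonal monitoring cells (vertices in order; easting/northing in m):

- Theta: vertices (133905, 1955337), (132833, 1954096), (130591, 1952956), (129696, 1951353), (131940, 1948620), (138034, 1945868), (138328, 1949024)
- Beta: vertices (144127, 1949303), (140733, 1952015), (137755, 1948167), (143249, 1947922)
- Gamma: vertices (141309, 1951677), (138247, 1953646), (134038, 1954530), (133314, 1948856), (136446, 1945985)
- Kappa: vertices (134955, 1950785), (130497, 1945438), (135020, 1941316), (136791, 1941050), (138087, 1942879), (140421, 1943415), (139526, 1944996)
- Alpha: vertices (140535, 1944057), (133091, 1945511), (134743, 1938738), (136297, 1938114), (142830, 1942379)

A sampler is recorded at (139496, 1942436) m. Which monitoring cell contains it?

Cast a ray rightward from (139496, 1942436). For each polygon, the edges (by vertex number in listed order) whose endpoints lie on opposite sides of northing = 1942436, where each meets that height, and whether that is right or left of the point:
Theta: no edge straddles that height → 0 crossings.
Beta: no edge straddles that height → 0 crossings.
Gamma: no edge straddles that height → 0 crossings.
Kappa: 2–3 at easting≈133791.0 (left), 4–5 at easting≈137773.1 (left) → 0 crossings.
Alpha: 2–3 at easting≈133841.0 (left), 5–1 at easting≈142752.0 (right) → 1 crossing.
Only Alpha has an odd count, so the point is inside Alpha.

Alpha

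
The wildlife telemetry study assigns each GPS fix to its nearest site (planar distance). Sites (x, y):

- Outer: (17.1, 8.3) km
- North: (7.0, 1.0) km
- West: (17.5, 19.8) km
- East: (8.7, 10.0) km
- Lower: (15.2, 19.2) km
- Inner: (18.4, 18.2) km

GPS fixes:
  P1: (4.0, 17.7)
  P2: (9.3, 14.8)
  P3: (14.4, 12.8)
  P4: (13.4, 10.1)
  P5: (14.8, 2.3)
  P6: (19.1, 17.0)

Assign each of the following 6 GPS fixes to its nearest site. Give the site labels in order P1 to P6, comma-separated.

P1 → East (d²=81.38)
P2 → East (d²=23.40)
P3 → Outer (d²=27.54)
P4 → Outer (d²=16.93)
P5 → Outer (d²=41.29)
P6 → Inner (d²=1.93)

East, East, Outer, Outer, Outer, Inner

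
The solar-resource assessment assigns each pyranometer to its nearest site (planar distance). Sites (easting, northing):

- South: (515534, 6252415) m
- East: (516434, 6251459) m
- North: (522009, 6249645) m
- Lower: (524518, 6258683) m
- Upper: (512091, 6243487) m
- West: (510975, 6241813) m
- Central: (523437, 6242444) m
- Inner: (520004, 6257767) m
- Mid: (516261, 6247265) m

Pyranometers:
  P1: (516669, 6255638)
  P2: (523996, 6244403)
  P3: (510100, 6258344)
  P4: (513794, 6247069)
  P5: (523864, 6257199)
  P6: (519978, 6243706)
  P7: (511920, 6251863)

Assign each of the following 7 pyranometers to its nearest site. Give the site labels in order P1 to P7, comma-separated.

South, Central, South, Mid, Lower, Central, South

P1 → South (d²=11675954.00)
P2 → Central (d²=4150162.00)
P3 → South (d²=64681397.00)
P4 → Mid (d²=6124505.00)
P5 → Lower (d²=2629972.00)
P6 → Central (d²=13557325.00)
P7 → South (d²=13365700.00)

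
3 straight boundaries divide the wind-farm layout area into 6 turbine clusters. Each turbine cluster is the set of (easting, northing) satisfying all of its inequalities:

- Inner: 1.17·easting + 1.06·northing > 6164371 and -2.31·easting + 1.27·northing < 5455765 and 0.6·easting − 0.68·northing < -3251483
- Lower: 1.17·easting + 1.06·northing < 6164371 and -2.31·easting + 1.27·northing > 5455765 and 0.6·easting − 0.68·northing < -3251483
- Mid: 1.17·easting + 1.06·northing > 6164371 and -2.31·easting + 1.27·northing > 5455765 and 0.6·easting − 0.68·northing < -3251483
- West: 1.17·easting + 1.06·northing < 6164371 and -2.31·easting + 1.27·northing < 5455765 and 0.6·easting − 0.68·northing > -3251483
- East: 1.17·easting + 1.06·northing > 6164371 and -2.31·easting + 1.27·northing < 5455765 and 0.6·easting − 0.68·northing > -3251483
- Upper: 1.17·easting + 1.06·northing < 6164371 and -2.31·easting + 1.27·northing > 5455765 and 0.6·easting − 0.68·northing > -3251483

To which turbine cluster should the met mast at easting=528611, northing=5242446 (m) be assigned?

East

1.17·528611 + 1.06·5242446 = 6175467.630, which is > 6164371
-2.31·528611 + 1.27·5242446 = 5436815.010, which is < 5455765
0.6·528611 − 0.68·5242446 = -3247696.680, which is > -3251483
This sign pattern matches East.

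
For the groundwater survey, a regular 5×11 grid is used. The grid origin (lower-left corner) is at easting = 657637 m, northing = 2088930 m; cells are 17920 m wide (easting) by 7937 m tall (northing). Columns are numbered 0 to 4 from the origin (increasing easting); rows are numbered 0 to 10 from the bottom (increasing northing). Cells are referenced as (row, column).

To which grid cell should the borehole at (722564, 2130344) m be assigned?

Column index: ⌊(722564 − 657637) / 17920⌋ = ⌊3.623⌋ = 3
Row offset from origin: ⌊(2130344 − 2088930) / 7937⌋ = ⌊5.218⌋ = 5 → row 5

(5, 3)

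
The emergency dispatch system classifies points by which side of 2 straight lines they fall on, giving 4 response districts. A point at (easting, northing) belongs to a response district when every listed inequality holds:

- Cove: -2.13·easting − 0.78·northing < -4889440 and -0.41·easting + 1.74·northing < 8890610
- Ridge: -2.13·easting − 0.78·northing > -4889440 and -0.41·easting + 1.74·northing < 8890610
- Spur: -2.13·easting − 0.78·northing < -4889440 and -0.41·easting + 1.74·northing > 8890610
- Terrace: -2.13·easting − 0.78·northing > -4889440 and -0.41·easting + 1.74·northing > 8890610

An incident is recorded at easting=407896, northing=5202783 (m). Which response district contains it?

-2.13·407896 − 0.78·5202783 = -4926989.220, which is < -4889440
-0.41·407896 + 1.74·5202783 = 8885605.060, which is < 8890610
This sign pattern matches Cove.

Cove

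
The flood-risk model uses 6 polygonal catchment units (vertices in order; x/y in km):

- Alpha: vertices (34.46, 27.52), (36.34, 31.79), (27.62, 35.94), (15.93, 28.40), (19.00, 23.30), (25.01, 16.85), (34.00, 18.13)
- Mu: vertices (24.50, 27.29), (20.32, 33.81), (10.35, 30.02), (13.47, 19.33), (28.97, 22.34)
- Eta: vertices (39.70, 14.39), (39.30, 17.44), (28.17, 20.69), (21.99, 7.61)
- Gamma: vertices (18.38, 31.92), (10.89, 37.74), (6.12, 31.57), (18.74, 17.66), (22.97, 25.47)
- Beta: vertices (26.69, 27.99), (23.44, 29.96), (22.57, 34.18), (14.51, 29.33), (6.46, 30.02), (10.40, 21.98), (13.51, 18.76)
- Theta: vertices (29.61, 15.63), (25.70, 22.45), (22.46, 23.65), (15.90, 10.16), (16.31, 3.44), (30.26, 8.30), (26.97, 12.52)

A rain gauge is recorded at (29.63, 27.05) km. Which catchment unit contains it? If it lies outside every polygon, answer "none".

Alpha

Cast a ray rightward from (29.63, 27.05). For each polygon, the edges (by vertex number in listed order) whose endpoints lie on opposite sides of y = 27.05, where each meets that height, and whether that is right or left of the point:
Alpha: 4–5 at x≈16.743 (left), 7–1 at x≈34.437 (right) → 1 crossing.
Mu: 3–4 at x≈11.217 (left), 5–1 at x≈24.717 (left) → 0 crossings.
Eta: no edge straddles that height → 0 crossings.
Gamma: 3–4 at x≈10.221 (left), 5–1 at x≈21.846 (left) → 0 crossings.
Beta: 5–6 at x≈7.915 (left), 7–1 at x≈25.348 (left) → 0 crossings.
Theta: no edge straddles that height → 0 crossings.
Only Alpha has an odd count, so the point is inside Alpha.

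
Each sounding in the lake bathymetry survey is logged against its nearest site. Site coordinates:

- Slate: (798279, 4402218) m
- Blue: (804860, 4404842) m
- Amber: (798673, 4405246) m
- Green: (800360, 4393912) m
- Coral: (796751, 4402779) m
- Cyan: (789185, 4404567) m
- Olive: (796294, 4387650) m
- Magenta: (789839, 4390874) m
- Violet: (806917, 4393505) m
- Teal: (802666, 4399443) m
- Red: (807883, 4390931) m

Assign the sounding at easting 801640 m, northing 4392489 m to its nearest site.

Squared distances to each site:
Slate: 105949762.000; Blue: 162965009.000; Amber: 171544138.000; Green: 3663329.000; Coral: 129786421.000; Cyan: 301005109.000; Olive: 51995637.000; Magenta: 141871826.000; Violet: 28878985.000; Teal: 49410792.000; Red: 41402413.000.
Minimum at Green.

Green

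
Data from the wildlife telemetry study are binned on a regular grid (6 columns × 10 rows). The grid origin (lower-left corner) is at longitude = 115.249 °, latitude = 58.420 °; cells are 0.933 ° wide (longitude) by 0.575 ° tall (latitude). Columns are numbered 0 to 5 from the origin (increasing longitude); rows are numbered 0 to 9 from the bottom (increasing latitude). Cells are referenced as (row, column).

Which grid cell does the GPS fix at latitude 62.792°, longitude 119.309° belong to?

Column index: ⌊(119.309 − 115.249) / 0.933⌋ = ⌊4.352⌋ = 4
Row offset from origin: ⌊(62.792 − 58.420) / 0.575⌋ = ⌊7.603⌋ = 7 → row 7

(7, 4)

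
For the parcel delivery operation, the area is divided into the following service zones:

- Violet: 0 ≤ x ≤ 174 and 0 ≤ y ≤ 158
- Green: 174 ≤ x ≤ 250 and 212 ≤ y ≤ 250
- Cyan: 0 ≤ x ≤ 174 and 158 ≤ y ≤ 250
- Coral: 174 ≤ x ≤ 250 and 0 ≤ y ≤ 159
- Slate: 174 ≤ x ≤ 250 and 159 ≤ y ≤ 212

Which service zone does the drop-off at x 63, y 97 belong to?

The point has x = 63 and y = 97.
Only Violet satisfies 0 ≤ x ≤ 174 and 0 ≤ y ≤ 158.

Violet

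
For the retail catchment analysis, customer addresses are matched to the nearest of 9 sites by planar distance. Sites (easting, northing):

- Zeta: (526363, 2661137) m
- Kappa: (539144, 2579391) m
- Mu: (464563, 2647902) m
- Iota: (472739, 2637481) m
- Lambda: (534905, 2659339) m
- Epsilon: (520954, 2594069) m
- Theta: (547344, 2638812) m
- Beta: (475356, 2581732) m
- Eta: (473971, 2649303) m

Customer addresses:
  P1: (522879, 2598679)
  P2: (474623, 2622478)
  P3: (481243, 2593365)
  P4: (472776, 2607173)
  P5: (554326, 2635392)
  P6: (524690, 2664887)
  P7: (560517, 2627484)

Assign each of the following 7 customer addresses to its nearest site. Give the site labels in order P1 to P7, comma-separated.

P1 → Epsilon (d²=24957725.00)
P2 → Iota (d²=228639465.00)
P3 → Beta (d²=169983458.00)
P4 → Beta (d²=653900881.00)
P5 → Theta (d²=60444724.00)
P6 → Zeta (d²=16861429.00)
P7 → Theta (d²=301851513.00)

Epsilon, Iota, Beta, Beta, Theta, Zeta, Theta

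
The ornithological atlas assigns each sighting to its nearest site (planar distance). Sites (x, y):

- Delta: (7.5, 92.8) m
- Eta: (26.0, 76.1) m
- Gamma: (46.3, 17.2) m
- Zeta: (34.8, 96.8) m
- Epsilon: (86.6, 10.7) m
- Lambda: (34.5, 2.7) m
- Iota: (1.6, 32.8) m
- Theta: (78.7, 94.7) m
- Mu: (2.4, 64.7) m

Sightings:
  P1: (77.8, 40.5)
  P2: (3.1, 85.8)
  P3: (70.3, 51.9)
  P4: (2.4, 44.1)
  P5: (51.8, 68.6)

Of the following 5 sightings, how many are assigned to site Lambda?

0

P1 → Epsilon
P2 → Delta
P3 → Gamma
P4 → Iota
P5 → Eta
0 of the 5 go to Lambda.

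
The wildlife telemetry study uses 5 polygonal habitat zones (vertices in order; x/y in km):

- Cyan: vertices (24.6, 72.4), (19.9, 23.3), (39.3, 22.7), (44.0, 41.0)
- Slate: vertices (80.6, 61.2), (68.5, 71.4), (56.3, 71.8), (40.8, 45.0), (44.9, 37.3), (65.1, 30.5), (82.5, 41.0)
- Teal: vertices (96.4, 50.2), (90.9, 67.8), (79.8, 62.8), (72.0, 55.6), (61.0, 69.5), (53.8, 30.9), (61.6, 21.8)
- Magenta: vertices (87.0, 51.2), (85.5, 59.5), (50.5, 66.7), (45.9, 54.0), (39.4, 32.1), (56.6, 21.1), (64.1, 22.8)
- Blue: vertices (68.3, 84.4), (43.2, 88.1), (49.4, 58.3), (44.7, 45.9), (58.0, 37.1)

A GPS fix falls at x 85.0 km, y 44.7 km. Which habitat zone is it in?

Cast a ray rightward from (85.0, 44.7). For each polygon, the edges (by vertex number in listed order) whose endpoints lie on opposite sides of y = 44.7, where each meets that height, and whether that is right or left of the point:
Cyan: 1–2 at x≈21.95 (left), 4–1 at x≈41.71 (left) → 0 crossings.
Slate: 4–5 at x≈40.96 (left), 7–1 at x≈82.15 (left) → 0 crossings.
Teal: 5–6 at x≈56.37 (left), 7–1 at x≈89.66 (right) → 1 crossing.
Magenta: 4–5 at x≈43.14 (left), 7–1 at x≈81.76 (left) → 0 crossings.
Blue: 4–5 at x≈46.51 (left), 5–1 at x≈59.65 (left) → 0 crossings.
Only Teal has an odd count, so the point is inside Teal.

Teal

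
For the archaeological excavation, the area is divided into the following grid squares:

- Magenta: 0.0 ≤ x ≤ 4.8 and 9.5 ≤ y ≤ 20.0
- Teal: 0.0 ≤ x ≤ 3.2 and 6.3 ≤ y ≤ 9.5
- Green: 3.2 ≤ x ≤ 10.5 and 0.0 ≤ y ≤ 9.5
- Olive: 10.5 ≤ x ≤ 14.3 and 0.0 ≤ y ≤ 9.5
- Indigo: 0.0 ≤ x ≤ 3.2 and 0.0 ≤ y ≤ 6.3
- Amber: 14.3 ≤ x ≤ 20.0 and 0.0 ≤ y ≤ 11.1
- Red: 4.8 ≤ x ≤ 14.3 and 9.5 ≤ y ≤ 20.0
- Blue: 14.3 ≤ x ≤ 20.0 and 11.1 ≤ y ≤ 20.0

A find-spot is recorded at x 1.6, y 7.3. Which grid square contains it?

The point has x = 1.6 and y = 7.3.
Only Teal satisfies 0.0 ≤ x ≤ 3.2 and 6.3 ≤ y ≤ 9.5.

Teal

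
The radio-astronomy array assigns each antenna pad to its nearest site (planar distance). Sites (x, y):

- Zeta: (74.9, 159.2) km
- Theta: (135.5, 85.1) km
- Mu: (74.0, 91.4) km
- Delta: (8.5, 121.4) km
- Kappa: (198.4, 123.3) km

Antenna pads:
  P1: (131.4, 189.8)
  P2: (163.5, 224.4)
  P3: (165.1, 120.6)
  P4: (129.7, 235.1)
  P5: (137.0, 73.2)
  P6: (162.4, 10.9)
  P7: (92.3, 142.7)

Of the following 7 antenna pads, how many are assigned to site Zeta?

3

P1 → Zeta
P2 → Kappa
P3 → Kappa
P4 → Zeta
P5 → Theta
P6 → Theta
P7 → Zeta
3 of the 7 go to Zeta.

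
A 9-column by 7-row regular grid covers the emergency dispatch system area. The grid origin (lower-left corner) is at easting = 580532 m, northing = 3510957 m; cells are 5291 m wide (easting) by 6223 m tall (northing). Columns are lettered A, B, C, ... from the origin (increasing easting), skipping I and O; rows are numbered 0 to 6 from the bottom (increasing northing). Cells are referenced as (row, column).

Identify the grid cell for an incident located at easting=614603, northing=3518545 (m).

(1, G)

Column index: ⌊(614603 − 580532) / 5291⌋ = ⌊6.439⌋ = 6 → column G
Row offset from origin: ⌊(3518545 − 3510957) / 6223⌋ = ⌊1.219⌋ = 1 → row 1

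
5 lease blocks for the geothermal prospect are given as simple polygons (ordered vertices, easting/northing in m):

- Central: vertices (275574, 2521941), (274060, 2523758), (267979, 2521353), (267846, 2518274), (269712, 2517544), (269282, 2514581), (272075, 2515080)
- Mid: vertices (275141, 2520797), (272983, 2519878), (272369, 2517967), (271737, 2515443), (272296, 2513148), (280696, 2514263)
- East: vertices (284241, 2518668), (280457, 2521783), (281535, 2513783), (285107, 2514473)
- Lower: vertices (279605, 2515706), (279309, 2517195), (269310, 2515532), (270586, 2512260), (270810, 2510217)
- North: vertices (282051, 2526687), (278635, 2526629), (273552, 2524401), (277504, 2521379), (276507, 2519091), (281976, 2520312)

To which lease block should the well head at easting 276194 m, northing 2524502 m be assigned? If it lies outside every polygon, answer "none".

Cast a ray rightward from (276194, 2524502). For each polygon, the edges (by vertex number in listed order) whose endpoints lie on opposite sides of northing = 2524502, where each meets that height, and whether that is right or left of the point:
Central: no edge straddles that height → 0 crossings.
Mid: no edge straddles that height → 0 crossings.
East: no edge straddles that height → 0 crossings.
Lower: no edge straddles that height → 0 crossings.
North: 2–3 at easting≈273782.4 (left), 6–1 at easting≈282025.3 (right) → 1 crossing.
Only North has an odd count, so the point is inside North.

North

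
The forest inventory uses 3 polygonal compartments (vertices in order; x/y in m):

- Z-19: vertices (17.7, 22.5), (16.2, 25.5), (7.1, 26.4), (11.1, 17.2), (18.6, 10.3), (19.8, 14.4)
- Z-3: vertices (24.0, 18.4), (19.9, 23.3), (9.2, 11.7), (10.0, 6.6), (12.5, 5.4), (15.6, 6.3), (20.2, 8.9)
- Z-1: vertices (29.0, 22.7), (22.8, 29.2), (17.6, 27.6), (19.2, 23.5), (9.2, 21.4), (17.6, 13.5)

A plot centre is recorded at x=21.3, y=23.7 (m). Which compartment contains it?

Z-1

Cast a ray rightward from (21.3, 23.7). For each polygon, the edges (by vertex number in listed order) whose endpoints lie on opposite sides of y = 23.7, where each meets that height, and whether that is right or left of the point:
Z-19: 1–2 at x≈17.10 (left), 3–4 at x≈8.27 (left) → 0 crossings.
Z-3: no edge straddles that height → 0 crossings.
Z-1: 1–2 at x≈28.05 (right), 3–4 at x≈19.12 (left) → 1 crossing.
Only Z-1 has an odd count, so the point is inside Z-1.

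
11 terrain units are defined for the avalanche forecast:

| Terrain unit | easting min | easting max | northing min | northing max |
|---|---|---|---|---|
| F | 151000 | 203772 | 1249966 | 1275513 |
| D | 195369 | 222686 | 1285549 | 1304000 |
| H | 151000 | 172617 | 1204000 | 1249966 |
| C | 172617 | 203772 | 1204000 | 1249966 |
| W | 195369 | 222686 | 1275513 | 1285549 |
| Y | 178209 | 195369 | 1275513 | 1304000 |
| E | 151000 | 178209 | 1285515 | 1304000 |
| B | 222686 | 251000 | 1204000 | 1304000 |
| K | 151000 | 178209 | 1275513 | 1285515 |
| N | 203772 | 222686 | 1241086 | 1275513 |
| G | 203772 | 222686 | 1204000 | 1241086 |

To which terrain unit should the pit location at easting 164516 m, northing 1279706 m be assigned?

The point has easting = 164516 and northing = 1279706.
Only K satisfies 151000 ≤ easting ≤ 178209 and 1275513 ≤ northing ≤ 1285515.

K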